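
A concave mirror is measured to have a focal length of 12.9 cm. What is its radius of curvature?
R = 2|f| = 25.8 cm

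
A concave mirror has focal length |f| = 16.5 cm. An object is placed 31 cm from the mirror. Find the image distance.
f = +16.5 cm (concave); 1/di = 1/f − 1/do → di = 35.28 cm (real image, in front of mirror)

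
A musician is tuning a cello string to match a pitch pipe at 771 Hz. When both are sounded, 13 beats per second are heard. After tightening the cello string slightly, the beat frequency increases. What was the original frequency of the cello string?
784 Hz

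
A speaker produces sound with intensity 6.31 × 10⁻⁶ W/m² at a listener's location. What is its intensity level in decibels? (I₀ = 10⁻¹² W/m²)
β = 10·log₁₀(I/I₀) = 68 dB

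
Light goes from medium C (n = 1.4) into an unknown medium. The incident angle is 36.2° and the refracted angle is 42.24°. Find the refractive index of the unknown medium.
n₂ = n₁·sin θ₁ / sin θ₂ = 1.23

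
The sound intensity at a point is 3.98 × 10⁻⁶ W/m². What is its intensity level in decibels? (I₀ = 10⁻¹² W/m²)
β = 10·log₁₀(I/I₀) = 66 dB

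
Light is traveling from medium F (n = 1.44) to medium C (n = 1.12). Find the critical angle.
θc = arcsin(n₂/n₁) = 51.06°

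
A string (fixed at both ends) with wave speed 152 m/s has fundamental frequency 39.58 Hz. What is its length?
L = v/(2f₁) = 1.92 m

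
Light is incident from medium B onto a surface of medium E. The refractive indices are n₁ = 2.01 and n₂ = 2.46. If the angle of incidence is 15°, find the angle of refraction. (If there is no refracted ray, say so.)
sin θ₂ = (n₁/n₂)·sin θ₁ = 0.2115 → θ₂ = 12.21°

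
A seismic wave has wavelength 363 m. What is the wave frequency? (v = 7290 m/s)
f = v/λ = 20.08 Hz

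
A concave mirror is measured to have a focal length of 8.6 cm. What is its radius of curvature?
R = 2|f| = 17.2 cm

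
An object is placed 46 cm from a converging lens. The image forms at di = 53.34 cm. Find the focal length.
1/f = 1/do + 1/di → f = 24.7 cm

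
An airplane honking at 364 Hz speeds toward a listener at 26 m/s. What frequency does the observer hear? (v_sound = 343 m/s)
f_obs = f·v/(v − v_s) = 393.9 Hz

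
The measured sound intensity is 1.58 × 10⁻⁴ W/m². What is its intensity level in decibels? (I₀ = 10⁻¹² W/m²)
β = 10·log₁₀(I/I₀) = 81.99 dB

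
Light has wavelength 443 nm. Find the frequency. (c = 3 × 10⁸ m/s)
f = c/λ = 6.772 × 10¹⁴ Hz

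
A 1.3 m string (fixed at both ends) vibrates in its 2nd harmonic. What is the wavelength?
λₙ = 2L/n = 1.3 m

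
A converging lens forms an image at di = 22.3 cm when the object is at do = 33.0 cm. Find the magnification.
M = −di/do = -0.6758 (inverted image)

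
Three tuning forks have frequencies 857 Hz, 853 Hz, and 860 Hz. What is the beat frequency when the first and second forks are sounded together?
4 Hz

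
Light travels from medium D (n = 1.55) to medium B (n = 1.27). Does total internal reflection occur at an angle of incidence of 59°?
θc = arcsin(n₂/n₁) = 55.02°; 59° > θc, so yes — total internal reflection.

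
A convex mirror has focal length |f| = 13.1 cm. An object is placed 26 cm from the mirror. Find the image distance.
f = −13.1 cm (convex); 1/di = 1/f − 1/do → di = -8.711 cm (virtual image, behind mirror)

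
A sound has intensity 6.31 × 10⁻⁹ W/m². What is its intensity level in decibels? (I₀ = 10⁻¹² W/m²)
β = 10·log₁₀(I/I₀) = 38 dB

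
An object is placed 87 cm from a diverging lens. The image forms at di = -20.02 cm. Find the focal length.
1/f = 1/do + 1/di → f = -26 cm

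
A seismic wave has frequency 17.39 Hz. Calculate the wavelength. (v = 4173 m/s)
λ = v/f = 240 m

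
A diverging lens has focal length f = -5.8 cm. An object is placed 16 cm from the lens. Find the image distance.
1/di = 1/f − 1/do → di = -4.257 cm (virtual image)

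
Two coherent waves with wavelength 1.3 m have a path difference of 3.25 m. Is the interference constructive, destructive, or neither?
destructive — path difference = 2.5λ, an odd multiple of λ/2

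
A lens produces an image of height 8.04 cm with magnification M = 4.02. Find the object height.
ho = |hi|/|M| = 2 cm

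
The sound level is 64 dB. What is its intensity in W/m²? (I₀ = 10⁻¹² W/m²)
I = I₀·10^(β/10) = 2.51 × 10⁻⁶ W/m²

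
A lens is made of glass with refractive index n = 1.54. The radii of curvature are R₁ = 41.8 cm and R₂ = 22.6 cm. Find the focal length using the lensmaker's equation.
1/f = (n − 1)(1/R₁ − 1/R₂) → f = -91.11 cm (diverging lens)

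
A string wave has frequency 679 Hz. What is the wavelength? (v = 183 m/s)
λ = v/f = 0.2695 m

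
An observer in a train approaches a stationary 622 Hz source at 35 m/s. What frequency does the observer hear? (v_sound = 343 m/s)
f_obs = f·(v + v_o)/v = 685.5 Hz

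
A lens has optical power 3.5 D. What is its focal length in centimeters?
f = 1/P = 28.57 cm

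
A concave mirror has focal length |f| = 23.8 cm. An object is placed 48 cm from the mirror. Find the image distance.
f = +23.8 cm (concave); 1/di = 1/f − 1/do → di = 47.21 cm (real image, in front of mirror)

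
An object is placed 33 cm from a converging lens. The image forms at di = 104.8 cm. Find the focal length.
1/f = 1/do + 1/di → f = 25.1 cm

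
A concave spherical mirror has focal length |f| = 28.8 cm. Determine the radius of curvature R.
R = 2|f| = 57.6 cm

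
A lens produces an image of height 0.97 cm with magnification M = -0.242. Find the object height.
ho = |hi|/|M| = 4.008 cm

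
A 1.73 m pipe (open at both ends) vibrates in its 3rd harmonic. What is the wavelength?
λₙ = 2L/n = 1.153 m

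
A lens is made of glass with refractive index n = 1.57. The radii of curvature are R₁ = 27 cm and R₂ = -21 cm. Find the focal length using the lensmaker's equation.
1/f = (n − 1)(1/R₁ − 1/R₂) → f = 20.72 cm (converging lens)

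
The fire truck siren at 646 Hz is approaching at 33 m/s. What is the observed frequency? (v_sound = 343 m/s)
f_obs = f·v/(v − v_s) = 714.8 Hz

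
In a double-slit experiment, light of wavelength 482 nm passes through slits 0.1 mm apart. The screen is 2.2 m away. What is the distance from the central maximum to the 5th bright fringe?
y = mλL/d = 53.02 mm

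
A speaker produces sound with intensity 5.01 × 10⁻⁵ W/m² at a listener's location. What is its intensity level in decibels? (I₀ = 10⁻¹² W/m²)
β = 10·log₁₀(I/I₀) = 77 dB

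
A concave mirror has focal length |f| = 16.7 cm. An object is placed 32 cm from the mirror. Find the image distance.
f = +16.7 cm (concave); 1/di = 1/f − 1/do → di = 34.93 cm (real image, in front of mirror)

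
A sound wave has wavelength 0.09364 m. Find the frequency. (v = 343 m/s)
f = v/λ = 3663 Hz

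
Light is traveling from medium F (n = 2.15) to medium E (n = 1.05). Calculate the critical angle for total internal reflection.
θc = arcsin(n₂/n₁) = 29.23°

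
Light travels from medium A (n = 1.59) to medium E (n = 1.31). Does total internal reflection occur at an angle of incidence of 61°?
θc = arcsin(n₂/n₁) = 55.48°; 61° > θc, so yes — total internal reflection.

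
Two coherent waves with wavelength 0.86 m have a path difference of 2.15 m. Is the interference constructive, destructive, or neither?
destructive — path difference = 2.5λ, an odd multiple of λ/2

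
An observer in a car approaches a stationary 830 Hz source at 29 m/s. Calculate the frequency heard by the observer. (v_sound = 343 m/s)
f_obs = f·(v + v_o)/v = 900.2 Hz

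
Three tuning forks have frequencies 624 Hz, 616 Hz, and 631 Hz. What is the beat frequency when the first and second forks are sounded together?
8 Hz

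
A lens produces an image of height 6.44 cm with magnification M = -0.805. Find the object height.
ho = |hi|/|M| = 8 cm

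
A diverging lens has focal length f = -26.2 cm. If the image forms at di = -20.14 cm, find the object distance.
1/do = 1/f − 1/di → do = 87.07 cm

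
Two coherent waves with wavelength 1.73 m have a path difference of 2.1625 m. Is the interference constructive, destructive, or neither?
neither (partial) — path difference = 1.25λ, neither a whole number of wavelengths nor an odd multiple of λ/2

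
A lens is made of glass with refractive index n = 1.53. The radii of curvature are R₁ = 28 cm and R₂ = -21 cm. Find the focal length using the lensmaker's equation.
1/f = (n − 1)(1/R₁ − 1/R₂) → f = 22.64 cm (converging lens)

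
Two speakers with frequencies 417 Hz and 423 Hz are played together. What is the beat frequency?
6 Hz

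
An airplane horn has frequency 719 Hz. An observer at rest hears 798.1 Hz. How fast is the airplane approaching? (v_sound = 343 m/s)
v_s = v·(1 − f/f_obs) = 33.99 m/s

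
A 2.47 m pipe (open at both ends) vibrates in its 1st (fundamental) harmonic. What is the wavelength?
λₙ = 2L/n = 4.94 m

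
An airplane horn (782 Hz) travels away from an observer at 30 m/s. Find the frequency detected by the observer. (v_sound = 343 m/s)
f_obs = f·v/(v + v_s) = 719.1 Hz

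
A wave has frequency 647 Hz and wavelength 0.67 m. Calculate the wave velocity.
v = fλ = 433.5 m/s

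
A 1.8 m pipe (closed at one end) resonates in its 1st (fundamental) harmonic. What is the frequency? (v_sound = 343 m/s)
fₙ = nv/(4L) = 47.64 Hz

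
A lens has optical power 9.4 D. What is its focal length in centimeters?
f = 1/P = 10.64 cm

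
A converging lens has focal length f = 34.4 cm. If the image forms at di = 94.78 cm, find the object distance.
1/do = 1/f − 1/di → do = 54 cm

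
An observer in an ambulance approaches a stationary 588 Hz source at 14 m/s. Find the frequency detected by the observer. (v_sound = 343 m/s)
f_obs = f·(v + v_o)/v = 612 Hz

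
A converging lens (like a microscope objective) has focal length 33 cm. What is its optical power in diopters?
P = 1/f = 3.03 D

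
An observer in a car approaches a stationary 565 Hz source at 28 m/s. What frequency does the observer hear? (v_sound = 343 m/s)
f_obs = f·(v + v_o)/v = 611.1 Hz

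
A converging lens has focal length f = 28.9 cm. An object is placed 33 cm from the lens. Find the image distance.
1/di = 1/f − 1/do → di = 232.6 cm (real image)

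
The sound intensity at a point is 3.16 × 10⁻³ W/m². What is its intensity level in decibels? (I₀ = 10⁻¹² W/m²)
β = 10·log₁₀(I/I₀) = 95 dB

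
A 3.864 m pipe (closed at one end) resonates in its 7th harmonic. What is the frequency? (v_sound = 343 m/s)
fₙ = nv/(4L) = 155.3 Hz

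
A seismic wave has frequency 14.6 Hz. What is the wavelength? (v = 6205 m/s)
λ = v/f = 425 m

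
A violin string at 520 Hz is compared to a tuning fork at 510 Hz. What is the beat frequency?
10 Hz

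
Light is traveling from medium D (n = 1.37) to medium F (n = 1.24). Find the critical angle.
θc = arcsin(n₂/n₁) = 64.84°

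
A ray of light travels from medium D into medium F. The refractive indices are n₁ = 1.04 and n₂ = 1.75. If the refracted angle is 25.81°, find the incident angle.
sin θ₁ = (n₂/n₁)·sin θ₂ → θ₁ = 47.11°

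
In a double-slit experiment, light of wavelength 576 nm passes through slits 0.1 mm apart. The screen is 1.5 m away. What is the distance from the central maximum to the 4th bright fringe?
y = mλL/d = 34.56 mm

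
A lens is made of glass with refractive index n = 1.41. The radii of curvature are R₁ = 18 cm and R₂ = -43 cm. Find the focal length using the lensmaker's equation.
1/f = (n − 1)(1/R₁ − 1/R₂) → f = 30.95 cm (converging lens)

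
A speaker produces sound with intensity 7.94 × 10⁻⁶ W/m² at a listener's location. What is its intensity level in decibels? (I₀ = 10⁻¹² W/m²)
β = 10·log₁₀(I/I₀) = 69 dB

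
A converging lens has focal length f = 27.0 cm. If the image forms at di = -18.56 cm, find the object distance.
1/do = 1/f − 1/di → do = 11 cm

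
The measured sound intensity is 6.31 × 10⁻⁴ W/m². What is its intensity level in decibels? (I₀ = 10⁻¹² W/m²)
β = 10·log₁₀(I/I₀) = 88 dB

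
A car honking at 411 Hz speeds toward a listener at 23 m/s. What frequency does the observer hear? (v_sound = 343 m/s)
f_obs = f·v/(v − v_s) = 440.5 Hz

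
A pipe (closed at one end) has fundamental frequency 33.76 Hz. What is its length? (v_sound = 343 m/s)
L = v/(4f₁) = 2.54 m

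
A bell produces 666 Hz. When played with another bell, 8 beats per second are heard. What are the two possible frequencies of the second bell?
f₂ = 666 ± 8 Hz → 674 Hz or 658 Hz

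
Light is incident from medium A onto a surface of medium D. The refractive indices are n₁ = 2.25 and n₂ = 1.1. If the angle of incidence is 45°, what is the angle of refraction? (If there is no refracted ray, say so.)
sin θ₂ = (n₁/n₂)·sin θ₁ = 1.446 > 1, so there is no refracted ray — the light undergoes total internal reflection.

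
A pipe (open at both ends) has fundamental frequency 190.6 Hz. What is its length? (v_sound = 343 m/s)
L = v/(2f₁) = 0.8998 m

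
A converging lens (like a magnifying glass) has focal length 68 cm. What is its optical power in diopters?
P = 1/f = 1.471 D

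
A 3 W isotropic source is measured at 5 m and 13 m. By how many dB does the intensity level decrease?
Δβ = 20·log₁₀(r₂/r₁) = 8.299 dB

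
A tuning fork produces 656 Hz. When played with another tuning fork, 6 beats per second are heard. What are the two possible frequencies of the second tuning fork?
f₂ = 656 ± 6 Hz → 662 Hz or 650 Hz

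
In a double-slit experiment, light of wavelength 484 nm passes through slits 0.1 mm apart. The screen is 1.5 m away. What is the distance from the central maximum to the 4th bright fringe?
y = mλL/d = 29.04 mm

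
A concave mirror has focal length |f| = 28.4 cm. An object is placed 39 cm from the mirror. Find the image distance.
f = +28.4 cm (concave); 1/di = 1/f − 1/do → di = 104.5 cm (real image, in front of mirror)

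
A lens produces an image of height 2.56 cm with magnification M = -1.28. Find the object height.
ho = |hi|/|M| = 2 cm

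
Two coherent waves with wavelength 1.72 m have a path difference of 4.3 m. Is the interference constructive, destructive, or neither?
destructive — path difference = 2.5λ, an odd multiple of λ/2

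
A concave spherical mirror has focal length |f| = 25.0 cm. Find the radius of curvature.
R = 2|f| = 50 cm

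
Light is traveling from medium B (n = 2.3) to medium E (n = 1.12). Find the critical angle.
θc = arcsin(n₂/n₁) = 29.14°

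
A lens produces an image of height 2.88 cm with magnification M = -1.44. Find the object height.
ho = |hi|/|M| = 2 cm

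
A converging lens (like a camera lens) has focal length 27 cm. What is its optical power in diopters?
P = 1/f = 3.704 D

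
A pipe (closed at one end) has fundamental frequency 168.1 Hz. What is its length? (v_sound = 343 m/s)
L = v/(4f₁) = 0.5101 m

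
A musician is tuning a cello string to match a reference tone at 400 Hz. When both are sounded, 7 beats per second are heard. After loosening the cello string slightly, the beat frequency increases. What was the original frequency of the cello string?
393 Hz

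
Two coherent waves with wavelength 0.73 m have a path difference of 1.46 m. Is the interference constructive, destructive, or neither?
constructive — path difference = 2λ, a whole number of wavelengths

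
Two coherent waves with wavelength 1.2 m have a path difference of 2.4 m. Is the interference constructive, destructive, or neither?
constructive — path difference = 2λ, a whole number of wavelengths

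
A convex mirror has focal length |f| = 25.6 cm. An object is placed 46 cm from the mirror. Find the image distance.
f = −25.6 cm (convex); 1/di = 1/f − 1/do → di = -16.45 cm (virtual image, behind mirror)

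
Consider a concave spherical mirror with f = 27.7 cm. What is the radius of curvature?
R = 2|f| = 55.4 cm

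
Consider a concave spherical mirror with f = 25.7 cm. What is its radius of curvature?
R = 2|f| = 51.4 cm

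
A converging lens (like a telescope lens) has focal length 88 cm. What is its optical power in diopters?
P = 1/f = 1.136 D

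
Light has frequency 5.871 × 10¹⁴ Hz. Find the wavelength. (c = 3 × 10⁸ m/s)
λ = c/f = 511 nm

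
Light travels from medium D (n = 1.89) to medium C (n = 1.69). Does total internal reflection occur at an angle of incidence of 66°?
θc = arcsin(n₂/n₁) = 63.4°; 66° > θc, so yes — total internal reflection.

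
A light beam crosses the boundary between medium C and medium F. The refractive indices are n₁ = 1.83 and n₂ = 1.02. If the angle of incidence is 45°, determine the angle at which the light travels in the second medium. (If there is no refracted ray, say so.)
sin θ₂ = (n₁/n₂)·sin θ₁ = 1.269 > 1, so there is no refracted ray — the light undergoes total internal reflection.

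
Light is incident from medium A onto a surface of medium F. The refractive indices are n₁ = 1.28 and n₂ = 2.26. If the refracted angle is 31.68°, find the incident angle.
sin θ₁ = (n₂/n₁)·sin θ₂ → θ₁ = 68.01°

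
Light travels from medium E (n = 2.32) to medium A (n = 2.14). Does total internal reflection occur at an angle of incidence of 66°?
θc = arcsin(n₂/n₁) = 67.28°; 66° < θc, so no — the ray refracts.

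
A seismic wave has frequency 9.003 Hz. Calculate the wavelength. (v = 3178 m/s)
λ = v/f = 353 m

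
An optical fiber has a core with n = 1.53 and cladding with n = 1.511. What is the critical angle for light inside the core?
θc = arcsin(n_cladding/n_core) = 80.96°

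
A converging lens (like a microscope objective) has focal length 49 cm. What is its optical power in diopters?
P = 1/f = 2.041 D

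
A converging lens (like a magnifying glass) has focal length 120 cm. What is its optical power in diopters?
P = 1/f = 0.8333 D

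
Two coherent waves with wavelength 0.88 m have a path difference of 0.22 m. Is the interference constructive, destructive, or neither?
neither (partial) — path difference = 0.25λ, neither a whole number of wavelengths nor an odd multiple of λ/2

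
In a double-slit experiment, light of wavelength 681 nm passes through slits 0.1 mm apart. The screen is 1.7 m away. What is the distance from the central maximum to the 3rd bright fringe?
y = mλL/d = 34.73 mm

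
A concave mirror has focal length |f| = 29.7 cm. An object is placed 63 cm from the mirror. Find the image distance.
f = +29.7 cm (concave); 1/di = 1/f − 1/do → di = 56.19 cm (real image, in front of mirror)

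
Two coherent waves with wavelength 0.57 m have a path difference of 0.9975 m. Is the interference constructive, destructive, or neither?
neither (partial) — path difference = 1.75λ, neither a whole number of wavelengths nor an odd multiple of λ/2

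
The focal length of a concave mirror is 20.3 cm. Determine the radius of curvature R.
R = 2|f| = 40.6 cm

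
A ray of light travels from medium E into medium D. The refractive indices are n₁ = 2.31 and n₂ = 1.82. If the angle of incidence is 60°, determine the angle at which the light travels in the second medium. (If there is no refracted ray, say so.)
sin θ₂ = (n₁/n₂)·sin θ₁ = 1.099 > 1, so there is no refracted ray — the light undergoes total internal reflection.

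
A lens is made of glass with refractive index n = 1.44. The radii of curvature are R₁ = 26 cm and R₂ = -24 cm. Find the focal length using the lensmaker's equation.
1/f = (n − 1)(1/R₁ − 1/R₂) → f = 28.36 cm (converging lens)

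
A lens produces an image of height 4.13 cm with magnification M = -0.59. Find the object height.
ho = |hi|/|M| = 7 cm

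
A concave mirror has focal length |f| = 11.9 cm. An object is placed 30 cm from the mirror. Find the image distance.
f = +11.9 cm (concave); 1/di = 1/f − 1/do → di = 19.72 cm (real image, in front of mirror)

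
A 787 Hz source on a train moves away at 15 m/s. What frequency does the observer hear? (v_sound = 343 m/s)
f_obs = f·v/(v + v_s) = 754 Hz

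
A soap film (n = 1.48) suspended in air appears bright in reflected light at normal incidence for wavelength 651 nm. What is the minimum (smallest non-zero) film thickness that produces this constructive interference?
2nt = (m − ½)λ with m = 1 → t = (m − ½)λ/(2n) = 110 nm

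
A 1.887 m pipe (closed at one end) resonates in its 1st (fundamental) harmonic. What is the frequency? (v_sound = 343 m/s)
fₙ = nv/(4L) = 45.44 Hz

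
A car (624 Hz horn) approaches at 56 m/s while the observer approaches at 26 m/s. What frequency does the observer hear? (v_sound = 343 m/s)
f_obs = f·(v + v_o)/(v − v_s) = 802.3 Hz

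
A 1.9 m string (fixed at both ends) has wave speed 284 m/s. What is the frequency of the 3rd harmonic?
fₙ = nv/(2L) = 224.2 Hz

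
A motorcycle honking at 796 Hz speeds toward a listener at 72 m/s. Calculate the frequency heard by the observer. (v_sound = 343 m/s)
f_obs = f·v/(v − v_s) = 1007 Hz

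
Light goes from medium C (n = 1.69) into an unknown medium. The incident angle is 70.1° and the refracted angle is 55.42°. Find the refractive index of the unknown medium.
n₂ = n₁·sin θ₁ / sin θ₂ = 1.93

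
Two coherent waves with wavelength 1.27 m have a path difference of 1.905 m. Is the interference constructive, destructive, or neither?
destructive — path difference = 1.5λ, an odd multiple of λ/2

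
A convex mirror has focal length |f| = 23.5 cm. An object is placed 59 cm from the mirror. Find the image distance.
f = −23.5 cm (convex); 1/di = 1/f − 1/do → di = -16.81 cm (virtual image, behind mirror)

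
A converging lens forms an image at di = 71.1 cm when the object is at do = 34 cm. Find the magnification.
M = −di/do = -2.091 (inverted image)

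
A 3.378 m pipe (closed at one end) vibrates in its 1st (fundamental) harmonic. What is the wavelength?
λₙ = 4L/n = 13.51 m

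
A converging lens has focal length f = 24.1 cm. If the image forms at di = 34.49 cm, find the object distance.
1/do = 1/f − 1/di → do = 80 cm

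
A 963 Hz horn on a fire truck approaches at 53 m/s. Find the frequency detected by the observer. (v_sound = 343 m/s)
f_obs = f·v/(v − v_s) = 1139 Hz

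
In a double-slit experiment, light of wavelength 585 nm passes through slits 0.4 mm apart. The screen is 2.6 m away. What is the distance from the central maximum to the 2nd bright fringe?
y = mλL/d = 7.605 mm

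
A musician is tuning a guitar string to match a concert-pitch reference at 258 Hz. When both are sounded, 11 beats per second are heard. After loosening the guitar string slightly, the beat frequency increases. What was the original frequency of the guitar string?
247 Hz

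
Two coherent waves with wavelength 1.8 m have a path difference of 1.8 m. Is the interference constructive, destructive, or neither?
constructive — path difference = 1λ, a whole number of wavelengths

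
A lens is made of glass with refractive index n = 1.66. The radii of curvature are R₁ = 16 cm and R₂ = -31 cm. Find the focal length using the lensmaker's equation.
1/f = (n − 1)(1/R₁ − 1/R₂) → f = 15.99 cm (converging lens)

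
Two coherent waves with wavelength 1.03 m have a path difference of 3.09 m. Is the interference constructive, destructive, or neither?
constructive — path difference = 3λ, a whole number of wavelengths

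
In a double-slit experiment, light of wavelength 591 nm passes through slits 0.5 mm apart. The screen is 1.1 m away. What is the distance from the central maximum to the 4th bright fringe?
y = mλL/d = 5.201 mm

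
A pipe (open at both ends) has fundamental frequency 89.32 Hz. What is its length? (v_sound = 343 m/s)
L = v/(2f₁) = 1.92 m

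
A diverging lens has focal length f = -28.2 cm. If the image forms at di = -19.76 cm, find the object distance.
1/do = 1/f − 1/di → do = 66.02 cm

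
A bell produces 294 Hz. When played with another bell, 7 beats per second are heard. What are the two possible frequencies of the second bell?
f₂ = 294 ± 7 Hz → 301 Hz or 287 Hz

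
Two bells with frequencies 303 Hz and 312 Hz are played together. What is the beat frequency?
9 Hz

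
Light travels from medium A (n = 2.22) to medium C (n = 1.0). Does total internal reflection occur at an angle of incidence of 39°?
θc = arcsin(n₂/n₁) = 26.77°; 39° > θc, so yes — total internal reflection.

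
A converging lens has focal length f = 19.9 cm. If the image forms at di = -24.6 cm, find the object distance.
1/do = 1/f − 1/di → do = 11 cm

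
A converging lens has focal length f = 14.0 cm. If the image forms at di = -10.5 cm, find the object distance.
1/do = 1/f − 1/di → do = 6 cm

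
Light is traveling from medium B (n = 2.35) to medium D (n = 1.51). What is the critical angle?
θc = arcsin(n₂/n₁) = 39.98°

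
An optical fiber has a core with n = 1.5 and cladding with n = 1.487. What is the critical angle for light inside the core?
θc = arcsin(n_cladding/n_core) = 82.45°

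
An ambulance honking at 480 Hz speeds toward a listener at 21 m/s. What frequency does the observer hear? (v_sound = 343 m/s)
f_obs = f·v/(v − v_s) = 511.3 Hz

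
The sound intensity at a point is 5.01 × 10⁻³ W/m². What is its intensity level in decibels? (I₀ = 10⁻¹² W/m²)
β = 10·log₁₀(I/I₀) = 97 dB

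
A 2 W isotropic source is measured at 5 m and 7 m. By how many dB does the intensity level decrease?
Δβ = 20·log₁₀(r₂/r₁) = 2.923 dB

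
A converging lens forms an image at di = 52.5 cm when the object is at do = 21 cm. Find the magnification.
M = −di/do = -2.5 (inverted image)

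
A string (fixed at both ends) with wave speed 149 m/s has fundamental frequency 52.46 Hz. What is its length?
L = v/(2f₁) = 1.42 m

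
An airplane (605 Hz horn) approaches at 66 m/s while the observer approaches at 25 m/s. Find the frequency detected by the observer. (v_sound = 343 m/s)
f_obs = f·(v + v_o)/(v − v_s) = 803.8 Hz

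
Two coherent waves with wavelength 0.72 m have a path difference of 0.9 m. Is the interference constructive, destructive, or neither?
neither (partial) — path difference = 1.25λ, neither a whole number of wavelengths nor an odd multiple of λ/2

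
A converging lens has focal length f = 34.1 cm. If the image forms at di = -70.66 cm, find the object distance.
1/do = 1/f − 1/di → do = 23 cm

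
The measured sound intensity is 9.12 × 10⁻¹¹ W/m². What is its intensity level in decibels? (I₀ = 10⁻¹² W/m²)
β = 10·log₁₀(I/I₀) = 19.6 dB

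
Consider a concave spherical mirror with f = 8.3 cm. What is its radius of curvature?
R = 2|f| = 16.6 cm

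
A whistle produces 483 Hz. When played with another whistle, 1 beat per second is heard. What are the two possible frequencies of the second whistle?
f₂ = 483 ± 1 Hz → 484 Hz or 482 Hz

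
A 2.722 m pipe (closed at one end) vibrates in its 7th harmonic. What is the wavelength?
λₙ = 4L/n = 1.555 m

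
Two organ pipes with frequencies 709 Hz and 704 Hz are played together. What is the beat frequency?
5 Hz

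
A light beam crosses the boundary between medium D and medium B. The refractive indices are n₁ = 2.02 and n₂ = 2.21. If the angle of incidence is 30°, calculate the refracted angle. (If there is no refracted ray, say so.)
sin θ₂ = (n₁/n₂)·sin θ₁ = 0.457 → θ₂ = 27.19°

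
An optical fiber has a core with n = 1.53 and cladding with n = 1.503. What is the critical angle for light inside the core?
θc = arcsin(n_cladding/n_core) = 79.22°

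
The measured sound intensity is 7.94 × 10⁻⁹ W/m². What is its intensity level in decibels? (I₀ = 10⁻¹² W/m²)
β = 10·log₁₀(I/I₀) = 39 dB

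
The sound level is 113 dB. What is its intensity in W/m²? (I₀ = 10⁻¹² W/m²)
I = I₀·10^(β/10) = 2.00 × 10⁻¹ W/m²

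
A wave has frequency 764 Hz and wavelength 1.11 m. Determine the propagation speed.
v = fλ = 848 m/s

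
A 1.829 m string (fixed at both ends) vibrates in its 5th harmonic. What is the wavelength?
λₙ = 2L/n = 0.7316 m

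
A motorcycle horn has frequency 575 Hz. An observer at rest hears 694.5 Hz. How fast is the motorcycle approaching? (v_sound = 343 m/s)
v_s = v·(1 − f/f_obs) = 59.02 m/s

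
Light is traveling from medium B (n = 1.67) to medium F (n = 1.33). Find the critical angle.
θc = arcsin(n₂/n₁) = 52.79°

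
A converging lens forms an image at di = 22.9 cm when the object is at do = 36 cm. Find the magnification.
M = −di/do = -0.6361 (inverted image)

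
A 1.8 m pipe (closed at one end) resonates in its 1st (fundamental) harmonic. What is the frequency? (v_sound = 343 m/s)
fₙ = nv/(4L) = 47.64 Hz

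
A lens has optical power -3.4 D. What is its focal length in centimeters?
f = 1/P = -29.41 cm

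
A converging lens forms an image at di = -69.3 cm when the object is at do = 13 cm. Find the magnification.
M = −di/do = 5.331 (upright image)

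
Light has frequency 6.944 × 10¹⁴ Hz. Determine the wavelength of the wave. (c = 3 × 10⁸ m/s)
λ = c/f = 432 nm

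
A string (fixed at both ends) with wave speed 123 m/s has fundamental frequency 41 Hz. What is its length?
L = v/(2f₁) = 1.5 m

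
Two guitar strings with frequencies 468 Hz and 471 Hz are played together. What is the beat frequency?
3 Hz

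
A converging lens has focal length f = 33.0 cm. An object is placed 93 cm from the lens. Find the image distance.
1/di = 1/f − 1/do → di = 51.15 cm (real image)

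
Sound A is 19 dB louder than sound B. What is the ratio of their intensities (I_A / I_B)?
I_A/I_B = 10^(Δβ/10) = 79.43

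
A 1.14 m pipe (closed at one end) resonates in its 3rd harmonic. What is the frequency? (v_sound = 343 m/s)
fₙ = nv/(4L) = 225.7 Hz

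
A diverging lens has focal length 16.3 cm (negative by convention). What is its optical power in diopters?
P = 1/f = -6.135 D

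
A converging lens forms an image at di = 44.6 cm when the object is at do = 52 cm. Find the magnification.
M = −di/do = -0.8577 (inverted image)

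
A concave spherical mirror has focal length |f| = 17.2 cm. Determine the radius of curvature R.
R = 2|f| = 34.4 cm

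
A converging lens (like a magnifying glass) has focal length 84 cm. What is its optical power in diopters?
P = 1/f = 1.19 D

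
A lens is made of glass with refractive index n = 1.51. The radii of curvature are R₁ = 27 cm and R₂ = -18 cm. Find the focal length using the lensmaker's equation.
1/f = (n − 1)(1/R₁ − 1/R₂) → f = 21.18 cm (converging lens)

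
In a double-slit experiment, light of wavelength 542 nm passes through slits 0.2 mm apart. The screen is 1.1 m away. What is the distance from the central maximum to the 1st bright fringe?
y = mλL/d = 2.981 mm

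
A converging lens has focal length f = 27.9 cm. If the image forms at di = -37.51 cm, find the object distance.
1/do = 1/f − 1/di → do = 16 cm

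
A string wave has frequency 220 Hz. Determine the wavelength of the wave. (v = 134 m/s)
λ = v/f = 0.6091 m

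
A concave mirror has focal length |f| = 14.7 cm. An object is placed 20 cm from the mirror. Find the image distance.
f = +14.7 cm (concave); 1/di = 1/f − 1/do → di = 55.47 cm (real image, in front of mirror)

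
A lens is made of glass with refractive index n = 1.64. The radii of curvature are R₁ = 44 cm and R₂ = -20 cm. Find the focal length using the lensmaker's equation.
1/f = (n − 1)(1/R₁ − 1/R₂) → f = 21.48 cm (converging lens)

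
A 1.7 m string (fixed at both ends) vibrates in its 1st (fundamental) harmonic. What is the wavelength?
λₙ = 2L/n = 3.4 m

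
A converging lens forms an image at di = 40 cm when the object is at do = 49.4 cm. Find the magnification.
M = −di/do = -0.8097 (inverted image)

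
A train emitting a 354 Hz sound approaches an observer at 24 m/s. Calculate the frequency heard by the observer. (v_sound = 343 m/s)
f_obs = f·v/(v − v_s) = 380.6 Hz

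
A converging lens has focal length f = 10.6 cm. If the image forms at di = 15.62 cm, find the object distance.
1/do = 1/f − 1/di → do = 32.98 cm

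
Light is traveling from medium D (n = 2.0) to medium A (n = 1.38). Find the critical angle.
θc = arcsin(n₂/n₁) = 43.63°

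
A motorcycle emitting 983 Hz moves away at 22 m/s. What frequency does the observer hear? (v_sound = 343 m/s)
f_obs = f·v/(v + v_s) = 923.8 Hz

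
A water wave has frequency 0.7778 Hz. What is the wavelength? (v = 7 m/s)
λ = v/f = 9 m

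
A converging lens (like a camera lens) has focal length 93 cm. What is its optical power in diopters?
P = 1/f = 1.075 D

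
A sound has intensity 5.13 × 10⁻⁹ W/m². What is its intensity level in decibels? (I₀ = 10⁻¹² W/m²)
β = 10·log₁₀(I/I₀) = 37.1 dB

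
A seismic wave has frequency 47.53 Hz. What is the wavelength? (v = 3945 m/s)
λ = v/f = 83 m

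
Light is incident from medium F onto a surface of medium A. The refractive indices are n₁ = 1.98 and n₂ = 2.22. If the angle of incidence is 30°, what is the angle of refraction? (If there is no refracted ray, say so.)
sin θ₂ = (n₁/n₂)·sin θ₁ = 0.4459 → θ₂ = 26.48°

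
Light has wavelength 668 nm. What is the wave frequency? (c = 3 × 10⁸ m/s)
f = c/λ = 4.491 × 10¹⁴ Hz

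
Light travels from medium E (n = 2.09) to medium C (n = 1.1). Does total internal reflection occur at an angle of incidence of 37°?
θc = arcsin(n₂/n₁) = 31.76°; 37° > θc, so yes — total internal reflection.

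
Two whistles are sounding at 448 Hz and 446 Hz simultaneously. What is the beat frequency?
2 Hz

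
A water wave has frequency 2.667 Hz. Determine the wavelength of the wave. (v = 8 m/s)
λ = v/f = 3 m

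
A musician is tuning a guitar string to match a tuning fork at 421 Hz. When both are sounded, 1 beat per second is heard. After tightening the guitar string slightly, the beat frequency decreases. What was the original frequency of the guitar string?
420 Hz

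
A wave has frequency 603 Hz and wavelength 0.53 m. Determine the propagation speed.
v = fλ = 319.6 m/s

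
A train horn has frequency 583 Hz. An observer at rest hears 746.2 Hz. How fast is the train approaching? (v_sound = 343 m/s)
v_s = v·(1 − f/f_obs) = 75.02 m/s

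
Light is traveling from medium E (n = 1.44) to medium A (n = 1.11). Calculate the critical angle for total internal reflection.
θc = arcsin(n₂/n₁) = 50.43°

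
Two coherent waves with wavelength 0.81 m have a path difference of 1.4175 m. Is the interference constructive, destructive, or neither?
neither (partial) — path difference = 1.75λ, neither a whole number of wavelengths nor an odd multiple of λ/2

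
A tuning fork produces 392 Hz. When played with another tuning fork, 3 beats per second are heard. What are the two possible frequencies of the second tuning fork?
f₂ = 392 ± 3 Hz → 395 Hz or 389 Hz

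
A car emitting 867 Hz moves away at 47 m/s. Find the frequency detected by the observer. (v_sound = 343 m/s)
f_obs = f·v/(v + v_s) = 762.5 Hz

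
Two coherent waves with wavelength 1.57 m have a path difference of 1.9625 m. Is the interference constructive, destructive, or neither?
neither (partial) — path difference = 1.25λ, neither a whole number of wavelengths nor an odd multiple of λ/2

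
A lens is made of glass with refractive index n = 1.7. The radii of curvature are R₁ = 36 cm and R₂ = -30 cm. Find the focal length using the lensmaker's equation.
1/f = (n − 1)(1/R₁ − 1/R₂) → f = 23.38 cm (converging lens)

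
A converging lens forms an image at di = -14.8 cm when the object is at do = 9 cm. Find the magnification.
M = −di/do = 1.644 (upright image)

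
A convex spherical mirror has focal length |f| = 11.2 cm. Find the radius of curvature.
R = 2|f| = 22.4 cm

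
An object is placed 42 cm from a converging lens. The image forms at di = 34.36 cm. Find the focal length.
1/f = 1/do + 1/di → f = 18.9 cm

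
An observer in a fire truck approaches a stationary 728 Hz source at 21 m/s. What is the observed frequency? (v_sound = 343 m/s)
f_obs = f·(v + v_o)/v = 772.6 Hz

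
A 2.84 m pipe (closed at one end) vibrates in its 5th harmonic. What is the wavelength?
λₙ = 4L/n = 2.272 m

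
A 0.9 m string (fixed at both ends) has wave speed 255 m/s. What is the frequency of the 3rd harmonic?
fₙ = nv/(2L) = 425 Hz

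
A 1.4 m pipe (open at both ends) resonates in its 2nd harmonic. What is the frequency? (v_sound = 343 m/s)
fₙ = nv/(2L) = 245 Hz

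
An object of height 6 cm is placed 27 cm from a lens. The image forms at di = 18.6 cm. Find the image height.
hi = (-di/do) × ho = -4.133 cm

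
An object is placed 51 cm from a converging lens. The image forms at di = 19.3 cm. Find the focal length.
1/f = 1/do + 1/di → f = 14 cm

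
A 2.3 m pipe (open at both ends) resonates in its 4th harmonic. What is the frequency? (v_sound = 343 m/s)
fₙ = nv/(2L) = 298.3 Hz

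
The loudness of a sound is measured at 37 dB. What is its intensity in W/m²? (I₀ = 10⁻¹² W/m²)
I = I₀·10^(β/10) = 5.01 × 10⁻⁹ W/m²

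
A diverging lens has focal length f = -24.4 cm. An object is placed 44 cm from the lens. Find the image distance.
1/di = 1/f − 1/do → di = -15.7 cm (virtual image)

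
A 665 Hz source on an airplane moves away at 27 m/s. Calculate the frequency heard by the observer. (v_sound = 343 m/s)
f_obs = f·v/(v + v_s) = 616.5 Hz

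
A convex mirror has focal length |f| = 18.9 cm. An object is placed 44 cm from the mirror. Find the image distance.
f = −18.9 cm (convex); 1/di = 1/f − 1/do → di = -13.22 cm (virtual image, behind mirror)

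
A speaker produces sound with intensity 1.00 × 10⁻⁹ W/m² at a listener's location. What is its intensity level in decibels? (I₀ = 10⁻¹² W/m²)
β = 10·log₁₀(I/I₀) = 30 dB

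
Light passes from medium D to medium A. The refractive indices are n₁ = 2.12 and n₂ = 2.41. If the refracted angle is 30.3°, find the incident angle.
sin θ₁ = (n₂/n₁)·sin θ₂ → θ₁ = 35°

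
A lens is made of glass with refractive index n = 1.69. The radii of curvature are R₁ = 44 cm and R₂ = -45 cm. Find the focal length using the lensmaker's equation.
1/f = (n − 1)(1/R₁ − 1/R₂) → f = 32.24 cm (converging lens)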